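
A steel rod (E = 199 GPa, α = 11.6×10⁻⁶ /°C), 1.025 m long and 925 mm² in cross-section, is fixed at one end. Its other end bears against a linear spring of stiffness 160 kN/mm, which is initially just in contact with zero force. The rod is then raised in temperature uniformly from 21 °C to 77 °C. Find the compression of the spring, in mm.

The unrestrained thermal change is αΔT L = 11.6×10⁻⁶ × 56 × 1025 = 0.6658 mm.
Let P be the compressive force at the spring. The rod shortens elastically by PL/(AE) and the spring compresses by P/k; together these equal δ_free.
P [ L/(AE) + 1/k ] = δ_free → P [ 1025/(925×199×10³) + 1/(160×10³) ] = 0.6658.
P = 0.6658 / 1.182×10⁻⁵ = 56340 N.
Spring compression = P/k = 56340/(160×10³) = 0.3521 mm.

δ ≈ 0.352 mm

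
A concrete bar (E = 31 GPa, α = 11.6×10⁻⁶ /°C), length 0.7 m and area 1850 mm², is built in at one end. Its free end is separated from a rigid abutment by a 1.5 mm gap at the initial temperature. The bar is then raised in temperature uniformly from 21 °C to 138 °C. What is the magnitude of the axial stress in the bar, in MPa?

Free thermal elongation = αΔT L = 11.6×10⁻⁶ × 117 × 700 = 0.95 mm.
Since δ_free = 0.95 mm is less than the 1.5 mm gap, the bar never touches the wall. No axial force develops.

σ ≈ 0 MPa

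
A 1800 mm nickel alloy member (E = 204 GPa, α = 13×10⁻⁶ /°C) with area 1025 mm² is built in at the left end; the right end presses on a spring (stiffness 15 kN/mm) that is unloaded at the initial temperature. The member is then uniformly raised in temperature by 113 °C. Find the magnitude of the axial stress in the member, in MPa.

σ ≈ 34.3 MPa (compressive)

If the spring were absent the member would lengthen by αΔT L = 13×10⁻⁶ × 113 × 1800 = 2.644 mm.
With a force P in the spring, the elastic change of the member is PL/(AE) and that of the spring is P/k; compatibility requires their sum to equal δ_free.
P [ L/(AE) + 1/k ] = δ_free → P [ 1800/(1025×204×10³) + 1/(15×10³) ] = 2.644.
P = 2.644 / 7.527×10⁻⁵ = 35130 N.
σ = P/A = 35130/1025 = 34.27 MPa.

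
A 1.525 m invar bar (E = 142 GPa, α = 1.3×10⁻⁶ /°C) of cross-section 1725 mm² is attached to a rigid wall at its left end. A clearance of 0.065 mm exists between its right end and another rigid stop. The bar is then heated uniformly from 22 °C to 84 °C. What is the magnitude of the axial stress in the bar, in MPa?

If the wall were absent the bar would grow by αΔT L = 1.3×10⁻⁶ × 62 × 1525 = 0.1229 mm.
This exceeds the 0.065 mm gap, so the wall pushes back. The portion of expansion that must be recovered elastically is δ_free − gap = 0.1229 − 0.065 = 0.05792 mm.
Compatibility: PL/(AE) = 0.05792 mm, so σ = P/A = E × (0.05792/1525) = 5.393 MPa.

σ ≈ 5.39 MPa (compressive)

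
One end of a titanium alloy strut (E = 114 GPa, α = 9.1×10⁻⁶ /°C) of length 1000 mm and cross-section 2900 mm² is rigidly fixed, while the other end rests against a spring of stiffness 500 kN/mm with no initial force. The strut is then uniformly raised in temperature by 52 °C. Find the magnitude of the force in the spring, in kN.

If the spring were absent the strut would lengthen by αΔT L = 9.1×10⁻⁶ × 52 × 1000 = 0.4732 mm.
Let P be the compressive force at the spring. The strut shortens elastically by PL/(AE) and the spring compresses by P/k; together these equal δ_free.
So P = δ_free / [L/(AE) + 1/k] = 0.4732 / [ 1000/(2900×114×10³) + 1/(500×10³) ].
P = 0.4732 / 5.025×10⁻⁶ = 94170 N.

P ≈ 94.2 kN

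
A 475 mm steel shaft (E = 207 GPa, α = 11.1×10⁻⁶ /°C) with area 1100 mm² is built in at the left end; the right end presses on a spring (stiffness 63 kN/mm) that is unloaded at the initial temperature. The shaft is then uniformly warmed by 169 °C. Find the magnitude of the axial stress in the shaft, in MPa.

The unrestrained thermal change is αΔT L = 11.1×10⁻⁶ × 169 × 475 = 0.8911 mm.
With a force P in the spring, the elastic change of the shaft is PL/(AE) and that of the spring is P/k; compatibility requires their sum to equal δ_free.
So P = δ_free / [L/(AE) + 1/k] = 0.8911 / [ 475/(1100×207×10³) + 1/(63×10³) ].
P = 0.8911 / 1.796×10⁻⁵ = 49620 N.
σ = P/A = 49620/1100 = 45.11 MPa.

σ ≈ 45.1 MPa (compressive)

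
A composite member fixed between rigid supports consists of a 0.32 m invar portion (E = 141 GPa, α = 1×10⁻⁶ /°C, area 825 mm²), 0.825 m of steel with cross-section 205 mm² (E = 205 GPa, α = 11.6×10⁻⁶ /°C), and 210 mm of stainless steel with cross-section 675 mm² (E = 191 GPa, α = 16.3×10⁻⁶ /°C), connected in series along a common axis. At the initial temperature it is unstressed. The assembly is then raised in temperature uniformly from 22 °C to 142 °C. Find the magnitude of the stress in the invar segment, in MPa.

σ ≈ 80.6 MPa (compressive)

If the supports were absent, the total length change would be Σ αᵢΔT Lᵢ = 1×10⁻⁶×120×320 + 11.6×10⁻⁶×120×825 + 16.3×10⁻⁶×120×210 = 1.598 mm.
The walls prevent any net length change, so an axial force P (same in every segment) develops. Compatibility: P · Σ Lᵢ/(AᵢEᵢ) = δ_free.
The series flexibility is Σ Lᵢ/(AᵢEᵢ) = 320/(825×141×10³) + 825/(205×205×10³) + 210/(675×191×10³) = 2.401×10⁻⁵ mm/N.
Hence P = δ_free / Σ(L/AE) = 1.598/2.401×10⁻⁵ = 66.53 kN (compressive).
σ_{invar} = P / A = 66530 / 825 = 80.65 MPa.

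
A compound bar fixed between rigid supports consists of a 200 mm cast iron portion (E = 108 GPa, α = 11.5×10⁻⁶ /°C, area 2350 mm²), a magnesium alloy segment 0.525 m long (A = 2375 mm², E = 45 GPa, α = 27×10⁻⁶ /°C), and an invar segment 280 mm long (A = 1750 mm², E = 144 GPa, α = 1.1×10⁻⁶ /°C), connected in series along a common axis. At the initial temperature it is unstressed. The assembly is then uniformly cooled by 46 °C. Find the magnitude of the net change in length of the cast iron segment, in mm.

Free thermal contraction of the whole bar: Σ αᵢΔT Lᵢ = 11.5×10⁻⁶×46×200 + 27×10⁻⁶×46×525 + 1.1×10⁻⁶×46×280 = 0.772 mm.
The walls prevent any net length change, so an axial force P (same in every segment) develops. Compatibility: P · Σ Lᵢ/(AᵢEᵢ) = δ_free.
The series flexibility is Σ Lᵢ/(AᵢEᵢ) = 200/(2350×108×10³) + 525/(2375×45×10³) + 280/(1750×144×10³) = 6.811×10⁻⁶ mm/N.
P = 0.772 / 6.811×10⁻⁶ = 113300 N = 113.3 kN, tensile.
For the cast iron segment, free thermal change = 11.5×10⁻⁶×46×200 = 0.1058 mm and elastic change from P = 113300×200/(2350×108×10³) = 0.08932 mm; these oppose, so the net change is 0.0165 mm (segment shortens).

|ΔL| ≈ 0.0165 mm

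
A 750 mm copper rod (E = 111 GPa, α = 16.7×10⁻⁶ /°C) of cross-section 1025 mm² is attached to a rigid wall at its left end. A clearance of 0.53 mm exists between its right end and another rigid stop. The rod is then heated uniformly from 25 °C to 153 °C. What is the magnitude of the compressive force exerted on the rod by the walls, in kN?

Unrestrained expansion: δ_free = αΔT L = 16.7×10⁻⁶ × 128 × 750 = 1.603 mm.
After closing the 0.53 mm clearance, 1.603 − 0.53 = 1.073 mm of expansion remains to be suppressed by the wall.
That suppressed elongation corresponds to σ = E·Δ/L = 111×10³ × 1.073/750 = 158.8 MPa.
Force on the wall = σA = 158.8 × 1025 mm² = 162.8 kN.

P ≈ 163 kN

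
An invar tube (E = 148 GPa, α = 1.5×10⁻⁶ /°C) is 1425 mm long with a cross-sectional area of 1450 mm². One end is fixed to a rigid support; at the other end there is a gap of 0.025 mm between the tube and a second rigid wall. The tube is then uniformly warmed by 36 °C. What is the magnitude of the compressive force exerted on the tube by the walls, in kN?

If the wall were absent the tube would grow by αΔT L = 1.5×10⁻⁶ × 36 × 1425 = 0.07695 mm.
The gap closes (δ_free > 0.025 mm) and the wall then resists a further 0.07695 − 0.025 = 0.05195 mm of expansion.
Compatibility: PL/(AE) = 0.05195 mm, so σ = P/A = E × (0.05195/1425) = 5.396 MPa.
P = σA = 5.396 × 1450 = 7.823 kN.

P ≈ 7.82 kN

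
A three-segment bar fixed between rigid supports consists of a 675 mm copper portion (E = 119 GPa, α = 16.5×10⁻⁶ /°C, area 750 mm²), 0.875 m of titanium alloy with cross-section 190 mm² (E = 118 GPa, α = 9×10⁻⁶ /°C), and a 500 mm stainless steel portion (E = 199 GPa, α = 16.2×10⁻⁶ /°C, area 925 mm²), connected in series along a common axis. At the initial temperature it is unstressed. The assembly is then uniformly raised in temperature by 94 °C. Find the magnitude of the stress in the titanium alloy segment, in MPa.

If the supports were absent, the total length change would be Σ αᵢΔT Lᵢ = 16.5×10⁻⁶×94×675 + 9×10⁻⁶×94×875 + 16.2×10⁻⁶×94×500 = 2.549 mm.
The rigid supports impose zero overall length change; the single axial force P common to all segments must satisfy P Σ Lᵢ/(AᵢEᵢ) = δ_free.
The series flexibility is Σ Lᵢ/(AᵢEᵢ) = 675/(750×119×10³) + 875/(190×118×10³) + 500/(925×199×10³) = 4.931×10⁻⁵ mm/N.
Hence P = δ_free / Σ(L/AE) = 2.549/4.931×10⁻⁵ = 51.69 kN (compressive).
σ_{titanium alloy} = P / A = 51690 / 190 = 272 MPa.

σ ≈ 272 MPa (compressive)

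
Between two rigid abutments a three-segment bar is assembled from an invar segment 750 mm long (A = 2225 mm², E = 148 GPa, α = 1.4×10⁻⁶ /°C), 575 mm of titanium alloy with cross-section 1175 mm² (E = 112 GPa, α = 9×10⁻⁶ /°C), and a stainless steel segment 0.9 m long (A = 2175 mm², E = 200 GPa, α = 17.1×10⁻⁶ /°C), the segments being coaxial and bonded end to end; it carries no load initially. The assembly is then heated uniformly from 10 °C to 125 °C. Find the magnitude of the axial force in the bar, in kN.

P ≈ 285 kN (compressive)

If the supports were absent, the total length change would be Σ αᵢΔT Lᵢ = 1.4×10⁻⁶×115×750 + 9×10⁻⁶×115×575 + 17.1×10⁻⁶×115×900 = 2.486 mm.
Since the ends are fixed, an axial force P builds up, equal in every segment, with P · Σ Lᵢ/(AᵢEᵢ) = δ_free.
Σ Lᵢ/(AᵢEᵢ) = 750/(2225×148×10³) + 575/(1175×112×10³) + 900/(2175×200×10³) = 8.716×10⁻⁶ mm/N.
Hence P = δ_free / Σ(L/AE) = 2.486/8.716×10⁻⁶ = 285.2 kN (compressive).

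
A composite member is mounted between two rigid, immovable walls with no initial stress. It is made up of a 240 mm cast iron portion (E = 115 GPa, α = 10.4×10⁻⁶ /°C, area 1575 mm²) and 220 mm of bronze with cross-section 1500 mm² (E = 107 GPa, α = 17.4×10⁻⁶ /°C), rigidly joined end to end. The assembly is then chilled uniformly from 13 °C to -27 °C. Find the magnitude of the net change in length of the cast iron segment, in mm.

|ΔL| ≈ 0.0245 mm

Free thermal contraction of the whole bar: Σ αᵢΔT Lᵢ = 10.4×10⁻⁶×40×240 + 17.4×10⁻⁶×40×220 = 0.253 mm.
Since the ends are fixed, an axial force P builds up, equal in every segment, with P · Σ Lᵢ/(AᵢEᵢ) = δ_free.
Σ Lᵢ/(AᵢEᵢ) = 240/(1575×115×10³) + 220/(1500×107×10³) = 2.696×10⁻⁶ mm/N.
So P = 0.253 / 2.696×10⁻⁶ = 93.84 kN, tensile.
For the cast iron segment, free thermal change = 10.4×10⁻⁶×40×240 = 0.09984 mm and elastic change from P = 93840×240/(1575×115×10³) = 0.1243 mm; these oppose, so the net change is 0.0245 mm (segment lengthens).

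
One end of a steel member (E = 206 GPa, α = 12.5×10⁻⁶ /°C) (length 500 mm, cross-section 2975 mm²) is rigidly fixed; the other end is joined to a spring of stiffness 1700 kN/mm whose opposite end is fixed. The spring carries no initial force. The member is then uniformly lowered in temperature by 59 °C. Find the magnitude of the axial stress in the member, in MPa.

σ ≈ 88.3 MPa (tensile)

If the spring were absent the member would shorten by αΔT L = 12.5×10⁻⁶ × 59 × 500 = 0.3687 mm.
Let P be the tensile force in the spring. The member extends elastically by PL/(AE) and the spring stretches by P/k; together these equal δ_free.
P [ L/(AE) + 1/k ] = δ_free → P [ 500/(2975×206×10³) + 1/(1700×10³) ] = 0.3687.
P = 0.3687 / 1.404×10⁻⁶ = 262600 N.
σ = P/A = 262600/2975 = 88.28 MPa.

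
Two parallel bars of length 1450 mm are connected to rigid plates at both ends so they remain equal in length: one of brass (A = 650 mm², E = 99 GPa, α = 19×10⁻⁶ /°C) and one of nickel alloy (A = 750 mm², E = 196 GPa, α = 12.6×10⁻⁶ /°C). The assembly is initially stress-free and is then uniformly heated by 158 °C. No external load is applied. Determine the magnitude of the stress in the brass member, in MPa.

The brass has the larger α, so on heating it would change length more than the nickel alloy if both were free. The rigid plates force a common final length, so the brass is put into compression and the nickel alloy into tension, with equal and opposite forces P (no external load).
Equating the net (thermal + elastic) strains gives |α₁ − α₂|·ΔT = P·[1/(A₁E₁) + 1/(A₂E₂)].
|α₁ − α₂|·ΔT = 6.4×10⁻⁶ × 158 = 0.001011.
1/(A₁E₁) + 1/(A₂E₂) = 1/(650×99×10³) + 1/(750×196×10³) = 2.234×10⁻⁸ N⁻¹.
So P = 0.001011 / 2.234×10⁻⁸ = 45.26 kN.
σ_{brass} = P/A₁ = 45260/650 = 69.63 MPa, compressive.

σ ≈ 69.6 MPa (compressive)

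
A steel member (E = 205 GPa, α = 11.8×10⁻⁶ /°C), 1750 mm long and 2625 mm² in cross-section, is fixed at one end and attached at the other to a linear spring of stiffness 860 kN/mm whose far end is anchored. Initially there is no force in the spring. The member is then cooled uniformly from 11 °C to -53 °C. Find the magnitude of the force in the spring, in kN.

P ≈ 299 kN

Free thermal contraction: δ_free = αΔT L = 11.8×10⁻⁶ × 64 × 1750 = 1.322 mm.
Let P be the tensile force in the spring. The member extends elastically by PL/(AE) and the spring stretches by P/k; together these equal δ_free.
So P = δ_free / [L/(AE) + 1/k] = 1.322 / [ 1750/(2625×205×10³) + 1/(860×10³) ].
P = 1.322 / 4.415×10⁻⁶ = 299400 N.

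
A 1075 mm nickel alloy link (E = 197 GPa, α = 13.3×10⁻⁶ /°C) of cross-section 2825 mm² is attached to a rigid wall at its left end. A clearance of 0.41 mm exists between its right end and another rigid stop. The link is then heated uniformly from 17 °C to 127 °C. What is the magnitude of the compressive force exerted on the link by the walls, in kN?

Unrestrained expansion: δ_free = αΔT L = 13.3×10⁻⁶ × 110 × 1075 = 1.573 mm.
This exceeds the 0.41 mm gap, so the wall pushes back. The portion of expansion that must be recovered elastically is δ_free − gap = 1.573 − 0.41 = 1.163 mm.
So σ = E(δ_free − g)/L = 197×10³ × 1.163/1075 = 213.1 MPa.
Force on the wall = σA = 213.1 × 2825 mm² = 601.9 kN.

P ≈ 602 kN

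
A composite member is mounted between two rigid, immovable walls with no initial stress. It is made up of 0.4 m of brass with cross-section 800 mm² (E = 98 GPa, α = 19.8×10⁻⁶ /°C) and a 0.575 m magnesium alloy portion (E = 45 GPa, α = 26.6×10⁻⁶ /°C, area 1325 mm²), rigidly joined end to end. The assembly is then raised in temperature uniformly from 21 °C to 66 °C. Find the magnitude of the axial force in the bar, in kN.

Free thermal expansion of the whole bar: Σ αᵢΔT Lᵢ = 19.8×10⁻⁶×45×400 + 26.6×10⁻⁶×45×575 = 1.045 mm.
Since the ends are fixed, an axial force P builds up, equal in every segment, with P · Σ Lᵢ/(AᵢEᵢ) = δ_free.
The series flexibility is Σ Lᵢ/(AᵢEᵢ) = 400/(800×98×10³) + 575/(1325×45×10³) = 1.475×10⁻⁵ mm/N.
So P = 1.045 / 1.475×10⁻⁵ = 70.85 kN, compressive.

P ≈ 70.8 kN (compressive)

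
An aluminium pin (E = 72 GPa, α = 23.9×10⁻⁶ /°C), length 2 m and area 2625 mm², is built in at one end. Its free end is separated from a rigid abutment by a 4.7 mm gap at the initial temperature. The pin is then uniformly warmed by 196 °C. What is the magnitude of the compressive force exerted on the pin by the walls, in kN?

Free thermal elongation = αΔT L = 23.9×10⁻⁶ × 196 × 2000 = 9.369 mm.
This exceeds the 4.7 mm gap, so the wall pushes back. The portion of expansion that must be recovered elastically is δ_free − gap = 9.369 − 4.7 = 4.669 mm.
That suppressed elongation corresponds to σ = E·Δ/L = 72×10³ × 4.669/2000 = 168.1 MPa.
P = σA = 168.1 × 2625 = 441.2 kN.

P ≈ 441 kN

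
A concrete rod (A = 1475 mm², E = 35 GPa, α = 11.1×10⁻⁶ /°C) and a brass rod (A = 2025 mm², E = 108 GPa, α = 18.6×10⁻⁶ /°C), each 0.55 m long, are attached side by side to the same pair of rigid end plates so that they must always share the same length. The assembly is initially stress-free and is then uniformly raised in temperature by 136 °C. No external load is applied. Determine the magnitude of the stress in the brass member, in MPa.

σ ≈ 21 MPa (compressive)

The brass has the larger α, so on heating it would change length more than the concrete if both were free. The rigid plates force a common final length, so the brass is put into compression and the concrete into tension, with equal and opposite forces P (no external load).
Compatibility of the two members (thermal + elastic change equal): (α₁ − α₂)ΔT = P·[1/(A₁E₁) + 1/(A₂E₂)].
|α₁ − α₂|·ΔT = 7.5×10⁻⁶ × 136 = 0.00102.
1/(A₁E₁) + 1/(A₂E₂) = 1/(1475×35×10³) + 1/(2025×108×10³) = 2.394×10⁻⁸ N⁻¹.
P = 0.00102 / 2.394×10⁻⁸ = 42600 N = 42.6 kN.
σ_{brass} = P/A₂ = 42600/2025 = 21.04 MPa, compressive.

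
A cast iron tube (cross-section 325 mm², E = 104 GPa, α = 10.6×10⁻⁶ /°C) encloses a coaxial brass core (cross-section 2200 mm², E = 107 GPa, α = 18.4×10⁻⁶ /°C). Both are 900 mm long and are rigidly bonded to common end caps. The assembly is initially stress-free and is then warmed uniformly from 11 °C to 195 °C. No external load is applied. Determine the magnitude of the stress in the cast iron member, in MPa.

σ ≈ 131 MPa (tensile)

Equilibrium of a rigid end plate with no external load gives equal and opposite internal forces ±P in the two members. Since α_{brass} > α_{cast iron}, heating drives the brass into compression and the cast iron into tension.
Setting the final lengths equal and cancelling L: (α₁ − α₂)ΔT = P/(A₁E₁) + P/(A₂E₂).
|α₁ − α₂|·ΔT = 7.8×10⁻⁶ × 184 = 0.001435.
1/(A₁E₁) + 1/(A₂E₂) = 1/(325×104×10³) + 1/(2200×107×10³) = 3.383×10⁻⁸ N⁻¹.
So P = 0.001435 / 3.383×10⁻⁸ = 42.42 kN.
σ_{cast iron} = P/A₁ = 42420/325 = 130.5 MPa, tensile.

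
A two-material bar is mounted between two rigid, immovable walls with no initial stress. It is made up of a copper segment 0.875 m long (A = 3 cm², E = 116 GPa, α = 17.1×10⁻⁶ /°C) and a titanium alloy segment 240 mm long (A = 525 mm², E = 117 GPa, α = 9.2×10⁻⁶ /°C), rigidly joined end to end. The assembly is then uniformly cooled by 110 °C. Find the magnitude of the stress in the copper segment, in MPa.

If the supports were absent, the total length change would be Σ αᵢΔT Lᵢ = 17.1×10⁻⁶×110×875 + 9.2×10⁻⁶×110×240 = 1.889 mm.
The rigid supports impose zero overall length change; the single axial force P common to all segments must satisfy P Σ Lᵢ/(AᵢEᵢ) = δ_free.
Σ Lᵢ/(AᵢEᵢ) = 875/(300×116×10³) + 240/(525×117×10³) = 2.905×10⁻⁵ mm/N.
So P = 1.889 / 2.905×10⁻⁵ = 65.02 kN, tensile.
σ_{copper} = P / A = 65020 / 300 = 216.7 MPa.

σ ≈ 217 MPa (tensile)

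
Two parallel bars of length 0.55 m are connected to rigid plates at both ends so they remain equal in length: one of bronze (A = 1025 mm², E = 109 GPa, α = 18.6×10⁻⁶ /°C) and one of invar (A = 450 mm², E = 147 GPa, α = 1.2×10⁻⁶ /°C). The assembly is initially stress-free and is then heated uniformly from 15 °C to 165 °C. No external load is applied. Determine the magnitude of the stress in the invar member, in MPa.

σ ≈ 241 MPa (tensile)

Equilibrium of a rigid end plate with no external load gives equal and opposite internal forces ±P in the two members. Since α_{bronze} > α_{invar}, heating drives the bronze into compression and the invar into tension.
Equating the net (thermal + elastic) strains gives |α₁ − α₂|·ΔT = P·[1/(A₁E₁) + 1/(A₂E₂)].
|α₁ − α₂|·ΔT = 17.4×10⁻⁶ × 150 = 0.00261.
1/(A₁E₁) + 1/(A₂E₂) = 1/(1025×109×10³) + 1/(450×147×10³) = 2.407×10⁻⁸ N⁻¹.
So P = 0.00261 / 2.407×10⁻⁸ = 108.4 kN.
σ_{invar} = P/A₂ = 108400/450 = 241 MPa, tensile.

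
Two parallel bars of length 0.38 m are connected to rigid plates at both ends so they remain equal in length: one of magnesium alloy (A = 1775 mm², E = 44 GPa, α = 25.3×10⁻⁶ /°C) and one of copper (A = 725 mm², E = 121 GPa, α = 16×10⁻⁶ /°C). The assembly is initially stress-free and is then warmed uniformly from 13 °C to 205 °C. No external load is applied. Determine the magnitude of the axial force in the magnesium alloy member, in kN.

The magnesium alloy has the larger α, so on heating it would change length more than the copper if both were free. The rigid plates force a common final length, so the magnesium alloy is put into compression and the copper into tension, with equal and opposite forces P (no external load).
Setting the final lengths equal and cancelling L: (α₁ − α₂)ΔT = P/(A₁E₁) + P/(A₂E₂).
|α₁ − α₂|·ΔT = 9.3×10⁻⁶ × 192 = 0.001786.
1/(A₁E₁) + 1/(A₂E₂) = 1/(1775×44×10³) + 1/(725×121×10³) = 2.42×10⁻⁸ N⁻¹.
So P = 0.001786 / 2.42×10⁻⁸ = 73.77 kN.

P ≈ 73.8 kN (compressive in the magnesium alloy)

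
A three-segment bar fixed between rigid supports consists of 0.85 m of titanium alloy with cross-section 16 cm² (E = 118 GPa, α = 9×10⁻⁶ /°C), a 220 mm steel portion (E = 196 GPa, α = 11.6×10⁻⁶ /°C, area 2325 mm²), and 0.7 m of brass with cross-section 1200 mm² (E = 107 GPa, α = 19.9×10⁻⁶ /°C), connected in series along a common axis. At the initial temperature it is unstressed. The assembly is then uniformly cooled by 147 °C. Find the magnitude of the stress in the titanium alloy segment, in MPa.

With the walls removed the bar would change length by δ_free = Σ αᵢΔT Lᵢ = 9×10⁻⁶×147×850 + 11.6×10⁻⁶×147×220 + 19.9×10⁻⁶×147×700 = 3.547 mm.
Since the ends are fixed, an axial force P builds up, equal in every segment, with P · Σ Lᵢ/(AᵢEᵢ) = δ_free.
The series flexibility is Σ Lᵢ/(AᵢEᵢ) = 850/(1600×118×10³) + 220/(2325×196×10³) + 700/(1200×107×10³) = 1.044×10⁻⁵ mm/N.
Hence P = δ_free / Σ(L/AE) = 3.547/1.044×10⁻⁵ = 339.9 kN (tensile).
σ_{titanium alloy} = P / A = 339900 / 1600 = 212.4 MPa.

σ ≈ 212 MPa (tensile)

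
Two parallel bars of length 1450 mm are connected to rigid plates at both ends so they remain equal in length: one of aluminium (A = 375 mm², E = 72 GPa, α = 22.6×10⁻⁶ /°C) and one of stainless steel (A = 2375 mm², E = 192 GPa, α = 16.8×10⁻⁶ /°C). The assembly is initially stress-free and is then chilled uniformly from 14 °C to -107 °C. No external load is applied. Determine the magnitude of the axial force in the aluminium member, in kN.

P ≈ 17.9 kN (tensile in the aluminium)

Both members must finish at the same length. With the larger α, the aluminium tends to over-contract; the plates restrain it, putting the aluminium in tension and the stainless steel in compression. With no external load the two internal forces are equal and opposite, magnitude P.
Compatibility of the two members (thermal + elastic change equal): (α₁ − α₂)ΔT = P·[1/(A₁E₁) + 1/(A₂E₂)].
|α₁ − α₂|·ΔT = 5.8×10⁻⁶ × 121 = 0.0007018.
1/(A₁E₁) + 1/(A₂E₂) = 1/(375×72×10³) + 1/(2375×192×10³) = 3.923×10⁻⁸ N⁻¹.
So P = 0.0007018 / 3.923×10⁻⁸ = 17.89 kN.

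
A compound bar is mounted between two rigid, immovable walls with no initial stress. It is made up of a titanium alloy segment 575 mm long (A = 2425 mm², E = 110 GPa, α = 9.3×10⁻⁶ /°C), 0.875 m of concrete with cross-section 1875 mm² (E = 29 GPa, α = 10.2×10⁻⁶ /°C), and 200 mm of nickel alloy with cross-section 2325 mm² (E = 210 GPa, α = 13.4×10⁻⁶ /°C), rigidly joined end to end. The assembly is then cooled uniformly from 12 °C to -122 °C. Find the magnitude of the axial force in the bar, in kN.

P ≈ 122 kN (tensile)

Free thermal contraction of the whole bar: Σ αᵢΔT Lᵢ = 9.3×10⁻⁶×134×575 + 10.2×10⁻⁶×134×875 + 13.4×10⁻⁶×134×200 = 2.272 mm.
The rigid supports impose zero overall length change; the single axial force P common to all segments must satisfy P Σ Lᵢ/(AᵢEᵢ) = δ_free.
The series flexibility is Σ Lᵢ/(AᵢEᵢ) = 575/(2425×110×10³) + 875/(1875×29×10³) + 200/(2325×210×10³) = 1.866×10⁻⁵ mm/N.
P = 2.272 / 1.866×10⁻⁵ = 121800 N = 121.8 kN, tensile.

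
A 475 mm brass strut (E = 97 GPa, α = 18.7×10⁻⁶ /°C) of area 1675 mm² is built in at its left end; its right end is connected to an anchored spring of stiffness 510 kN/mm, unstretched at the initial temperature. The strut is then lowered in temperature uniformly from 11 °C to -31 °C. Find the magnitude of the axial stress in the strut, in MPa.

σ ≈ 45.6 MPa (tensile)

The unrestrained thermal change is αΔT L = 18.7×10⁻⁶ × 42 × 475 = 0.3731 mm.
With a force P in the spring, the elastic change of the strut is PL/(AE) and that of the spring is P/k; compatibility requires their sum to equal δ_free.
P [ L/(AE) + 1/k ] = δ_free → P [ 475/(1675×97×10³) + 1/(510×10³) ] = 0.3731.
P = 0.3731 / 4.884×10⁻⁶ = 76380 N.
σ = P/A = 76380/1675 = 45.6 MPa.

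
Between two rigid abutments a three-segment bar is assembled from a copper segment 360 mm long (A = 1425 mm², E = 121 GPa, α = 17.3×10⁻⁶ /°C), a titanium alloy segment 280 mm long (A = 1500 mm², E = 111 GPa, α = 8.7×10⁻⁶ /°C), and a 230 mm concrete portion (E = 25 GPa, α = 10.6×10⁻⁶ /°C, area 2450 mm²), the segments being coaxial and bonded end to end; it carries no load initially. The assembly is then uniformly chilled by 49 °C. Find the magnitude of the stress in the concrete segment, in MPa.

σ ≈ 29.5 MPa (tensile)

If the supports were absent, the total length change would be Σ αᵢΔT Lᵢ = 17.3×10⁻⁶×49×360 + 8.7×10⁻⁶×49×280 + 10.6×10⁻⁶×49×230 = 0.544 mm.
Since the ends are fixed, an axial force P builds up, equal in every segment, with P · Σ Lᵢ/(AᵢEᵢ) = δ_free.
Σ Lᵢ/(AᵢEᵢ) = 360/(1425×121×10³) + 280/(1500×111×10³) + 230/(2450×25×10³) = 7.525×10⁻⁶ mm/N.
P = 0.544 / 7.525×10⁻⁶ = 72300 N = 72.3 kN, tensile.
σ_{concrete} = P / A = 72300 / 2450 = 29.51 MPa.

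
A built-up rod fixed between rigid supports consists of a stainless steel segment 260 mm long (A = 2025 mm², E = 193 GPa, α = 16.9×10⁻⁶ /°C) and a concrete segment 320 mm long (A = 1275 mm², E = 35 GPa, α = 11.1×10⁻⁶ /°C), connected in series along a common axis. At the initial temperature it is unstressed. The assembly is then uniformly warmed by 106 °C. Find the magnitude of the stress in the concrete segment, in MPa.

With the walls removed the bar would change length by δ_free = Σ αᵢΔT Lᵢ = 16.9×10⁻⁶×106×260 + 11.1×10⁻⁶×106×320 = 0.8423 mm.
The walls prevent any net length change, so an axial force P (same in every segment) develops. Compatibility: P · Σ Lᵢ/(AᵢEᵢ) = δ_free.
The series flexibility is Σ Lᵢ/(AᵢEᵢ) = 260/(2025×193×10³) + 320/(1275×35×10³) = 7.836×10⁻⁶ mm/N.
P = 0.8423 / 7.836×10⁻⁶ = 107500 N = 107.5 kN, compressive.
σ_{concrete} = P / A = 107500 / 1275 = 84.3 MPa.

σ ≈ 84.3 MPa (compressive)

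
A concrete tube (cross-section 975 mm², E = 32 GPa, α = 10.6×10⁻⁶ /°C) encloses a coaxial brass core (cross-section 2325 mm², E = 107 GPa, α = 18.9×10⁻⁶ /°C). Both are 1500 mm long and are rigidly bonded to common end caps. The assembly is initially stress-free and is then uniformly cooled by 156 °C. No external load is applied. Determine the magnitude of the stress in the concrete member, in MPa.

σ ≈ 36.8 MPa (compressive)

Equilibrium of a rigid end plate with no external load gives equal and opposite internal forces ±P in the two members. Since α_{brass} > α_{concrete}, cooling drives the brass into tension and the concrete into compression.
Compatibility of the two members (thermal + elastic change equal): (α₁ − α₂)ΔT = P·[1/(A₁E₁) + 1/(A₂E₂)].
|α₁ − α₂|·ΔT = 8.3×10⁻⁶ × 156 = 0.001295.
1/(A₁E₁) + 1/(A₂E₂) = 1/(975×32×10³) + 1/(2325×107×10³) = 3.607×10⁻⁸ N⁻¹.
So P = 0.001295 / 3.607×10⁻⁸ = 35.9 kN.
σ_{concrete} = P/A₁ = 35900/975 = 36.82 MPa, compressive.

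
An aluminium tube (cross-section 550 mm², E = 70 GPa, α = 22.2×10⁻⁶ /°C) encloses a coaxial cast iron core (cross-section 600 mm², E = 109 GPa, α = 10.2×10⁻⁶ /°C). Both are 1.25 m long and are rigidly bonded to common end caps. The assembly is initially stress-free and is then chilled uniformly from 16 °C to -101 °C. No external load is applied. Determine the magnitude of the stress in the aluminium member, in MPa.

σ ≈ 61.9 MPa (tensile)

Both members must finish at the same length. With the larger α, the aluminium tends to over-contract; the plates restrain it, putting the aluminium in tension and the cast iron in compression. With no external load the two internal forces are equal and opposite, magnitude P.
Setting the final lengths equal and cancelling L: (α₁ − α₂)ΔT = P/(A₁E₁) + P/(A₂E₂).
|α₁ − α₂|·ΔT = 12×10⁻⁶ × 117 = 0.001404.
1/(A₁E₁) + 1/(A₂E₂) = 1/(550×70×10³) + 1/(600×109×10³) = 4.126×10⁻⁸ N⁻¹.
So P = 0.001404 / 4.126×10⁻⁸ = 34.02 kN.
σ_{aluminium} = P/A₁ = 34020/550 = 61.86 MPa, tensile.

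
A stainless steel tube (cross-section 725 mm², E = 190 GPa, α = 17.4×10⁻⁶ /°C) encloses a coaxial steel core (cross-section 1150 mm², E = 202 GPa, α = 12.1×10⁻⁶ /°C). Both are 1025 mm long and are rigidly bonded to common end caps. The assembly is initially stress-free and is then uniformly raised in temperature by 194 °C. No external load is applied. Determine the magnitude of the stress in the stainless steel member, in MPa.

The stainless steel has the larger α, so on heating it would change length more than the steel if both were free. The rigid plates force a common final length, so the stainless steel is put into compression and the steel into tension, with equal and opposite forces P (no external load).
Equating the net (thermal + elastic) strains gives |α₁ − α₂|·ΔT = P·[1/(A₁E₁) + 1/(A₂E₂)].
|α₁ − α₂|·ΔT = 5.3×10⁻⁶ × 194 = 0.001028.
1/(A₁E₁) + 1/(A₂E₂) = 1/(725×190×10³) + 1/(1150×202×10³) = 1.156×10⁻⁸ N⁻¹.
P = 0.001028 / 1.156×10⁻⁸ = 88910 N = 88.91 kN.
σ_{stainless steel} = P/A₁ = 88910/725 = 122.6 MPa, compressive.

σ ≈ 123 MPa (compressive)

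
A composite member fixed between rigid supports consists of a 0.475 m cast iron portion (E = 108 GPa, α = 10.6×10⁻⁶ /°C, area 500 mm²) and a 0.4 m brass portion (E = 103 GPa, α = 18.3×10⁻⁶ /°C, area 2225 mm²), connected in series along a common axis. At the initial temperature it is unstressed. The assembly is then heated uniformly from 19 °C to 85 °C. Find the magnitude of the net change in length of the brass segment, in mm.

If the supports were absent, the total length change would be Σ αᵢΔT Lᵢ = 10.6×10⁻⁶×66×475 + 18.3×10⁻⁶×66×400 = 0.8154 mm.
The walls prevent any net length change, so an axial force P (same in every segment) develops. Compatibility: P · Σ Lᵢ/(AᵢEᵢ) = δ_free.
Σ Lᵢ/(AᵢEᵢ) = 475/(500×108×10³) + 400/(2225×103×10³) = 1.054×10⁻⁵ mm/N.
Hence P = δ_free / Σ(L/AE) = 0.8154/1.054×10⁻⁵ = 77.35 kN (compressive).
For the brass segment, free thermal change = 18.3×10⁻⁶×66×400 = 0.4831 mm and elastic change from P = 77350×400/(2225×103×10³) = 0.135 mm; these oppose, so the net change is 0.348 mm (segment lengthens).

|ΔL| ≈ 0.348 mm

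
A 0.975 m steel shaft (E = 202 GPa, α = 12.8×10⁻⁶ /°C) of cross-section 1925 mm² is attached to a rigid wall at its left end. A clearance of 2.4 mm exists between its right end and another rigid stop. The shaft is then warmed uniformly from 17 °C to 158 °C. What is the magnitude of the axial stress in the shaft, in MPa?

If the wall were absent the shaft would grow by αΔT L = 12.8×10⁻⁶ × 141 × 975 = 1.76 mm.
This is smaller than the 2.4 mm clearance, so the shaft expands freely without reaching the stop — the stress is zero.

σ ≈ 0 MPa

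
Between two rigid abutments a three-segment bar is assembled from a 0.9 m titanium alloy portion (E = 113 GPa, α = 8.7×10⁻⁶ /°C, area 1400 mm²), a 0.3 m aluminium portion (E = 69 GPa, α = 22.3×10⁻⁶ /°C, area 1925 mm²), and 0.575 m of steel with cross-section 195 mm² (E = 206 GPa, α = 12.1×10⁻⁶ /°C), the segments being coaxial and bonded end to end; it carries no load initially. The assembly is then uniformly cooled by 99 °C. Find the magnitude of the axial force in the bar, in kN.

Free thermal contraction of the whole bar: Σ αᵢΔT Lᵢ = 8.7×10⁻⁶×99×900 + 22.3×10⁻⁶×99×300 + 12.1×10⁻⁶×99×575 = 2.126 mm.
The rigid supports impose zero overall length change; the single axial force P common to all segments must satisfy P Σ Lᵢ/(AᵢEᵢ) = δ_free.
The series flexibility is Σ Lᵢ/(AᵢEᵢ) = 900/(1400×113×10³) + 300/(1925×69×10³) + 575/(195×206×10³) = 2.226×10⁻⁵ mm/N.
P = 2.126 / 2.226×10⁻⁵ = 95510 N = 95.51 kN, tensile.

P ≈ 95.5 kN (tensile)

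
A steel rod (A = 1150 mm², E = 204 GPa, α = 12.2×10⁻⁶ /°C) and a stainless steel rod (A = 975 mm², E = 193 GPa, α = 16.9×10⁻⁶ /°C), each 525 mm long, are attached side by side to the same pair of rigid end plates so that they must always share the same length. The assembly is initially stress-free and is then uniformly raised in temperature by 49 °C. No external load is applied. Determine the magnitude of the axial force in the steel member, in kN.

P ≈ 24 kN (tensile in the steel)

Both members must finish at the same length. With the larger α, the stainless steel tends to over-expand; the plates restrain it, putting the stainless steel in compression and the steel in tension. With no external load the two internal forces are equal and opposite, magnitude P.
Setting the final lengths equal and cancelling L: (α₁ − α₂)ΔT = P/(A₁E₁) + P/(A₂E₂).
|α₁ − α₂|·ΔT = 4.7×10⁻⁶ × 49 = 0.0002303.
1/(A₁E₁) + 1/(A₂E₂) = 1/(1150×204×10³) + 1/(975×193×10³) = 9.577×10⁻⁹ N⁻¹.
So P = 0.0002303 / 9.577×10⁻⁹ = 24.05 kN.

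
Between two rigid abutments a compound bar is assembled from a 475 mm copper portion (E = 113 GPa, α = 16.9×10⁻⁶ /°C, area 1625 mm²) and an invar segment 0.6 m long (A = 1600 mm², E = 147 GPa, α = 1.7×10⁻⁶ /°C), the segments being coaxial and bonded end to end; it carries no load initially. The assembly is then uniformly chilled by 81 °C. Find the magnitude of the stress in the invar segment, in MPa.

With the walls removed the bar would change length by δ_free = Σ αᵢΔT Lᵢ = 16.9×10⁻⁶×81×475 + 1.7×10⁻⁶×81×600 = 0.7328 mm.
Since the ends are fixed, an axial force P builds up, equal in every segment, with P · Σ Lᵢ/(AᵢEᵢ) = δ_free.
The series flexibility is Σ Lᵢ/(AᵢEᵢ) = 475/(1625×113×10³) + 600/(1600×147×10³) = 5.138×10⁻⁶ mm/N.
P = 0.7328 / 5.138×10⁻⁶ = 142600 N = 142.6 kN, tensile.
σ_{invar} = P / A = 142600 / 1600 = 89.15 MPa.

σ ≈ 89.1 MPa (tensile)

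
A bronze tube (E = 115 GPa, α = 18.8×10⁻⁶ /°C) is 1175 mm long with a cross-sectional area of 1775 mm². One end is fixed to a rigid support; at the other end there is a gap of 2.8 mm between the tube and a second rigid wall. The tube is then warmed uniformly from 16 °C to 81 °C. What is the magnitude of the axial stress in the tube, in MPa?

σ ≈ 0 MPa

Free thermal elongation = αΔT L = 18.8×10⁻⁶ × 65 × 1175 = 1.436 mm.
This is smaller than the 2.8 mm clearance, so the tube expands freely without reaching the stop — the stress is zero.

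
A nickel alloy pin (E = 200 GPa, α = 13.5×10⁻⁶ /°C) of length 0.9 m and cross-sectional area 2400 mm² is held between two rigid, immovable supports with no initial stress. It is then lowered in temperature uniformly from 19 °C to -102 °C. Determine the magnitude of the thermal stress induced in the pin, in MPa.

σ ≈ 327 MPa (tensile)

Because both ends are immovable the net strain is zero, and the suppressed thermal strain is αΔT = 13.5×10⁻⁶ × 121 = 1633.5×10⁻⁶.
σ = EαΔT = 200×10³ × 13.5×10⁻⁶ × 121 = 326.7 MPa (tensile; the pin is trying to contract).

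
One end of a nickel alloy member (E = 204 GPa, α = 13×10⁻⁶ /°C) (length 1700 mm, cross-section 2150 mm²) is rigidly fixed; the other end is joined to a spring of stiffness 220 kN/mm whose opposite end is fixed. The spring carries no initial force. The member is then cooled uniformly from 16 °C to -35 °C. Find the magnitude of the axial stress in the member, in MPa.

If the spring were absent the member would shorten by αΔT L = 13×10⁻⁶ × 51 × 1700 = 1.127 mm.
Let P be the tensile force in the spring. The member extends elastically by PL/(AE) and the spring stretches by P/k; together these equal δ_free.
So P = δ_free / [L/(AE) + 1/k] = 1.127 / [ 1700/(2150×204×10³) + 1/(220×10³) ].
P = 1.127 / 8.421×10⁻⁶ = 133800 N.
σ = P/A = 133800/2150 = 62.25 MPa.

σ ≈ 62.2 MPa (tensile)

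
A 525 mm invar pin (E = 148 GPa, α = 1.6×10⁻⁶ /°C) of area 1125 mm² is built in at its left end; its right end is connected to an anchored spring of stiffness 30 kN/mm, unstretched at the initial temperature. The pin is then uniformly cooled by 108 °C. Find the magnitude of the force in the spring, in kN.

Free thermal contraction: δ_free = αΔT L = 1.6×10⁻⁶ × 108 × 525 = 0.09072 mm.
With a force P in the spring, the elastic change of the pin is PL/(AE) and that of the spring is P/k; compatibility requires their sum to equal δ_free.
P [ L/(AE) + 1/k ] = δ_free → P [ 525/(1125×148×10³) + 1/(30×10³) ] = 0.09072.
P = 0.09072 / 3.649×10⁻⁵ = 2486 N.

P ≈ 2.49 kN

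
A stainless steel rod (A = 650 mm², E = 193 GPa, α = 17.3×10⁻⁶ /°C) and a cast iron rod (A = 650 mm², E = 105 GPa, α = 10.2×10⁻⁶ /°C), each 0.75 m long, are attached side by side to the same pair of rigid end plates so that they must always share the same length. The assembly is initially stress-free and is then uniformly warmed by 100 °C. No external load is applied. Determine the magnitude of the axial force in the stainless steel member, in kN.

Both members must finish at the same length. With the larger α, the stainless steel tends to over-expand; the plates restrain it, putting the stainless steel in compression and the cast iron in tension. With no external load the two internal forces are equal and opposite, magnitude P.
Compatibility of the two members (thermal + elastic change equal): (α₁ − α₂)ΔT = P·[1/(A₁E₁) + 1/(A₂E₂)].
|α₁ − α₂|·ΔT = 7.1×10⁻⁶ × 100 = 0.00071.
1/(A₁E₁) + 1/(A₂E₂) = 1/(650×193×10³) + 1/(650×105×10³) = 2.262×10⁻⁸ N⁻¹.
So P = 0.00071 / 2.262×10⁻⁸ = 31.38 kN.

P ≈ 31.4 kN (compressive in the stainless steel)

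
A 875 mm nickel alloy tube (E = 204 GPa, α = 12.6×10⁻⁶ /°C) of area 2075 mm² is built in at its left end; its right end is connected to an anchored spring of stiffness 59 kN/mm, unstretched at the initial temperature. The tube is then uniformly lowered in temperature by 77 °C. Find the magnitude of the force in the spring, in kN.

If the spring were absent the tube would shorten by αΔT L = 12.6×10⁻⁶ × 77 × 875 = 0.8489 mm.
Let P be the tensile force in the spring. The tube extends elastically by PL/(AE) and the spring stretches by P/k; together these equal δ_free.
So P = δ_free / [L/(AE) + 1/k] = 0.8489 / [ 875/(2075×204×10³) + 1/(59×10³) ].
P = 0.8489 / 1.902×10⁻⁵ = 44640 N.

P ≈ 44.6 kN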